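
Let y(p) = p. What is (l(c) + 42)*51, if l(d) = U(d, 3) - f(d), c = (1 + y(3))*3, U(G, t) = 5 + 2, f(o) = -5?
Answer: 2754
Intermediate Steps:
U(G, t) = 7
c = 12 (c = (1 + 3)*3 = 4*3 = 12)
l(d) = 12 (l(d) = 7 - 1*(-5) = 7 + 5 = 12)
(l(c) + 42)*51 = (12 + 42)*51 = 54*51 = 2754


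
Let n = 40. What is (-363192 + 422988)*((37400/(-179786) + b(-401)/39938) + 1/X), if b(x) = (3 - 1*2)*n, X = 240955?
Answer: -486752975405615988/39321081008885 ≈ -12379.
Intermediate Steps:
b(x) = 40 (b(x) = (3 - 1*2)*40 = (3 - 2)*40 = 1*40 = 40)
(-363192 + 422988)*((37400/(-179786) + b(-401)/39938) + 1/X) = (-363192 + 422988)*((37400/(-179786) + 40/39938) + 1/240955) = 59796*((37400*(-1/179786) + 40*(1/39938)) + 1/240955) = 59796*((-18700/89893 + 20/19969) + 1/240955) = 59796*(-371622440/1795073317 + 1/240955) = 59796*(-89542489956883/432531891097735) = -486752975405615988/39321081008885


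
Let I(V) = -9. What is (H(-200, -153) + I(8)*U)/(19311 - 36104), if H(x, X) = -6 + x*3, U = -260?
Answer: -1734/16793 ≈ -0.10326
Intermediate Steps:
H(x, X) = -6 + 3*x
(H(-200, -153) + I(8)*U)/(19311 - 36104) = ((-6 + 3*(-200)) - 9*(-260))/(19311 - 36104) = ((-6 - 600) + 2340)/(-16793) = (-606 + 2340)*(-1/16793) = 1734*(-1/16793) = -1734/16793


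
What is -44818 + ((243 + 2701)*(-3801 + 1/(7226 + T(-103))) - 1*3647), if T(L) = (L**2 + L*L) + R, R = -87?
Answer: -318693232469/28357 ≈ -1.1239e+7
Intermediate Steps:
T(L) = -87 + 2*L**2 (T(L) = (L**2 + L*L) - 87 = (L**2 + L**2) - 87 = 2*L**2 - 87 = -87 + 2*L**2)
-44818 + ((243 + 2701)*(-3801 + 1/(7226 + T(-103))) - 1*3647) = -44818 + ((243 + 2701)*(-3801 + 1/(7226 + (-87 + 2*(-103)**2))) - 1*3647) = -44818 + (2944*(-3801 + 1/(7226 + (-87 + 2*10609))) - 3647) = -44818 + (2944*(-3801 + 1/(7226 + (-87 + 21218))) - 3647) = -44818 + (2944*(-3801 + 1/(7226 + 21131)) - 3647) = -44818 + (2944*(-3801 + 1/28357) - 3647) = -44818 + (2944*(-107784956/28357) - 3647) = -44818 + (-317318910464/28357 - 3647) = -44818 - 317422328443/28357 = -318693232469/28357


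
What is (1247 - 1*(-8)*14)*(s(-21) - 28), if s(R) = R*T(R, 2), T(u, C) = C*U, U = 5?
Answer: -323442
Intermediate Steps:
T(u, C) = 5*C (T(u, C) = C*5 = 5*C)
s(R) = 10*R (s(R) = R*(5*2) = R*10 = 10*R)
(1247 - 1*(-8)*14)*(s(-21) - 28) = (1247 - 1*(-8)*14)*(10*(-21) - 28) = (1247 + 8*14)*(-210 - 28) = (1247 + 112)*(-238) = 1359*(-238) = -323442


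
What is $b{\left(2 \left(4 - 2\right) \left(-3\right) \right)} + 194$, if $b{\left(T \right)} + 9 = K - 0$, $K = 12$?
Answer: $197$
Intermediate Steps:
$b{\left(T \right)} = 3$ ($b{\left(T \right)} = -9 + \left(12 - 0\right) = -9 + \left(12 + 0\right) = -9 + 12 = 3$)
$b{\left(2 \left(4 - 2\right) \left(-3\right) \right)} + 194 = 3 + 194 = 197$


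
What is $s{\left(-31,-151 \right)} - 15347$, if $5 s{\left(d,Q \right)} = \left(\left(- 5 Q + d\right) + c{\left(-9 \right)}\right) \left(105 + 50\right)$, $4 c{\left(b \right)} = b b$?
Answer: $\frac{30899}{4} \approx 7724.8$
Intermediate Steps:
$c{\left(b \right)} = \frac{b^{2}}{4}$ ($c{\left(b \right)} = \frac{b b}{4} = \frac{b^{2}}{4}$)
$s{\left(d,Q \right)} = \frac{2511}{4} - 155 Q + 31 d$ ($s{\left(d,Q \right)} = \frac{\left(\left(- 5 Q + d\right) + \frac{\left(-9\right)^{2}}{4}\right) \left(105 + 50\right)}{5} = \frac{\left(\left(d - 5 Q\right) + \frac{1}{4} \cdot 81\right) 155}{5} = \frac{\left(\left(d - 5 Q\right) + \frac{81}{4}\right) 155}{5} = \frac{\left(\frac{81}{4} + d - 5 Q\right) 155}{5} = \frac{\frac{12555}{4} - 775 Q + 155 d}{5} = \frac{2511}{4} - 155 Q + 31 d$)
$s{\left(-31,-151 \right)} - 15347 = \left(\frac{2511}{4} - -23405 + 31 \left(-31\right)\right) - 15347 = \left(\frac{2511}{4} + 23405 - 961\right) - 15347 = \frac{92287}{4} - 15347 = \frac{30899}{4}$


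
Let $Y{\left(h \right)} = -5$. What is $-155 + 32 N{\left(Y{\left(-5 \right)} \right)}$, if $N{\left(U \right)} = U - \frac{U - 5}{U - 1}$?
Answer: $- \frac{1105}{3} \approx -368.33$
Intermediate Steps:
$N{\left(U \right)} = U - \frac{-5 + U}{-1 + U}$
$-155 + 32 N{\left(Y{\left(-5 \right)} \right)} = -155 + 32 \frac{5 + \left(-5\right)^{2} - -10}{-1 - 5} = -155 + 32 \frac{5 + 25 + 10}{-6} = -155 + 32 \left(\left(- \frac{1}{6}\right) 40\right) = -155 + 32 \left(- \frac{20}{3}\right) = -155 - \frac{640}{3} = - \frac{1105}{3}$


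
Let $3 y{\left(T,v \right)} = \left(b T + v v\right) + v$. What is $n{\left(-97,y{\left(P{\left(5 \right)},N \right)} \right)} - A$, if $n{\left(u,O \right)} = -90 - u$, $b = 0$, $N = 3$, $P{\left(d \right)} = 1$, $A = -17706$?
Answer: $17713$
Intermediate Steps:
$y{\left(T,v \right)} = \frac{v}{3} + \frac{v^{2}}{3}$ ($y{\left(T,v \right)} = \frac{\left(0 T + v v\right) + v}{3} = \frac{\left(0 + v^{2}\right) + v}{3} = \frac{v^{2} + v}{3} = \frac{v + v^{2}}{3} = \frac{v}{3} + \frac{v^{2}}{3}$)
$n{\left(-97,y{\left(P{\left(5 \right)},N \right)} \right)} - A = \left(-90 - -97\right) - -17706 = \left(-90 + 97\right) + 17706 = 7 + 17706 = 17713$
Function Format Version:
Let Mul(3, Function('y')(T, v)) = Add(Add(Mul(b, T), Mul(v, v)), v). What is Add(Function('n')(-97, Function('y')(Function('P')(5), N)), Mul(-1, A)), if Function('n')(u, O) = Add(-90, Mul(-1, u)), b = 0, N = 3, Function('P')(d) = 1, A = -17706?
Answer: 17713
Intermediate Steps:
Function('y')(T, v) = Add(Mul(Rational(1, 3), v), Mul(Rational(1, 3), Pow(v, 2))) (Function('y')(T, v) = Mul(Rational(1, 3), Add(Add(Mul(0, T), Mul(v, v)), v)) = Mul(Rational(1, 3), Add(Add(0, Pow(v, 2)), v)) = Mul(Rational(1, 3), Add(Pow(v, 2), v)) = Mul(Rational(1, 3), Add(v, Pow(v, 2))) = Add(Mul(Rational(1, 3), v), Mul(Rational(1, 3), Pow(v, 2))))
Add(Function('n')(-97, Function('y')(Function('P')(5), N)), Mul(-1, A)) = Add(Add(-90, Mul(-1, -97)), Mul(-1, -17706)) = Add(Add(-90, 97), 17706) = Add(7, 17706) = 17713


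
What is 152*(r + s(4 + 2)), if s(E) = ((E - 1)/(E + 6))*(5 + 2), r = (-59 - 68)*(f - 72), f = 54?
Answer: 1043746/3 ≈ 3.4792e+5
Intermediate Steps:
r = 2286 (r = (-59 - 68)*(54 - 72) = -127*(-18) = 2286)
s(E) = 7*(-1 + E)/(6 + E) (s(E) = ((-1 + E)/(6 + E))*7 = 7*(-1 + E)/(6 + E))
152*(r + s(4 + 2)) = 152*(2286 + 7*(-1 + (4 + 2))/(6 + (4 + 2))) = 152*(2286 + 7*(-1 + 6)/(6 + 6)) = 152*(2286 + 7*5/12) = 152*(2286 + 7*(1/12)*5) = 152*(2286 + 35/12) = 152*(27467/12) = 1043746/3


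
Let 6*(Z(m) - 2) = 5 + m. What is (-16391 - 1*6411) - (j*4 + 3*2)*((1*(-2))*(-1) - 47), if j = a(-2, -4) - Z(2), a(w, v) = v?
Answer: -23822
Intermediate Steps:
Z(m) = 17/6 + m/6 (Z(m) = 2 + (5 + m)/6 = 2 + (5/6 + m/6) = 17/6 + m/6)
j = -43/6 (j = -4 - (17/6 + (1/6)*2) = -4 - (17/6 + 1/3) = -4 - 1*19/6 = -4 - 19/6 = -43/6 ≈ -7.1667)
(-16391 - 1*6411) - (j*4 + 3*2)*((1*(-2))*(-1) - 47) = (-16391 - 1*6411) - (-43/6*4 + 3*2)*((1*(-2))*(-1) - 47) = (-16391 - 6411) - (-86/3 + 6)*(-2*(-1) - 47) = -22802 - (-68)*(2 - 47)/3 = -22802 - (-68)*(-45)/3 = -22802 - 1*1020 = -22802 - 1020 = -23822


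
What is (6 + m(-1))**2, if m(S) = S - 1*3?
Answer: 4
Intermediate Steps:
m(S) = -3 + S (m(S) = S - 3 = -3 + S)
(6 + m(-1))**2 = (6 + (-3 - 1))**2 = (6 - 4)**2 = 2**2 = 4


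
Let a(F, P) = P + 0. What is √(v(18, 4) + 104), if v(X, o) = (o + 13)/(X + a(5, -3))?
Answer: √23655/15 ≈ 10.253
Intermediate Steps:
a(F, P) = P
v(X, o) = (13 + o)/(-3 + X) (v(X, o) = (o + 13)/(X - 3) = (13 + o)/(-3 + X))
√(v(18, 4) + 104) = √((13 + 4)/(-3 + 18) + 104) = √(17/15 + 104) = √(1577/15) = √23655/15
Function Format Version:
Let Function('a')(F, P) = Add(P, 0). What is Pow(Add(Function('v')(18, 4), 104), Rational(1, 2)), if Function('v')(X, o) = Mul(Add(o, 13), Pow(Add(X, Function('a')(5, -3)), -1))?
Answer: Mul(Rational(1, 15), Pow(23655, Rational(1, 2))) ≈ 10.253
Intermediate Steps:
Function('a')(F, P) = P
Function('v')(X, o) = Mul(Pow(Add(-3, X), -1), Add(13, o)) (Function('v')(X, o) = Mul(Add(o, 13), Pow(Add(X, -3), -1)) = Mul(Add(13, o), Pow(Add(-3, X), -1)) = Mul(Pow(Add(-3, X), -1), Add(13, o)))
Pow(Add(Function('v')(18, 4), 104), Rational(1, 2)) = Pow(Add(Mul(Pow(Add(-3, 18), -1), Add(13, 4)), 104), Rational(1, 2)) = Pow(Add(Mul(Pow(15, -1), 17), 104), Rational(1, 2)) = Pow(Add(Mul(Rational(1, 15), 17), 104), Rational(1, 2)) = Pow(Add(Rational(17, 15), 104), Rational(1, 2)) = Pow(Rational(1577, 15), Rational(1, 2)) = Mul(Rational(1, 15), Pow(23655, Rational(1, 2)))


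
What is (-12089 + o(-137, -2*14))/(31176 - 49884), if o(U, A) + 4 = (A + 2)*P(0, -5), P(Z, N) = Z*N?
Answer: 4031/6236 ≈ 0.64641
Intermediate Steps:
P(Z, N) = N*Z
o(U, A) = -4 (o(U, A) = -4 + (A + 2)*(-5*0) = -4 + (2 + A)*0 = -4 + 0 = -4)
(-12089 + o(-137, -2*14))/(31176 - 49884) = (-12089 - 4)/(31176 - 49884) = -12093/(-18708) = -12093*(-1/18708) = 4031/6236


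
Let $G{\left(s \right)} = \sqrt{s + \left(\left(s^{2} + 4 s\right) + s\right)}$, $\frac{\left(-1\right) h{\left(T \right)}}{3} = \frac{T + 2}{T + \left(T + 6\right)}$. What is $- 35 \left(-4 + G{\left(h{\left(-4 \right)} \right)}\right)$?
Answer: $140 - 105 i \approx 140.0 - 105.0 i$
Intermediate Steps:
$h{\left(T \right)} = - \frac{3 \left(2 + T\right)}{6 + 2 T}$ ($h{\left(T \right)} = - 3 \frac{T + 2}{T + \left(T + 6\right)} = - 3 \frac{2 + T}{T + \left(6 + T\right)} = - 3 \frac{2 + T}{6 + 2 T} = - \frac{3 \left(2 + T\right)}{6 + 2 T}$)
$G{\left(s \right)} = \sqrt{s^{2} + 6 s}$ ($G{\left(s \right)} = \sqrt{s + \left(s^{2} + 5 s\right)} = \sqrt{s^{2} + 6 s}$)
$- 35 \left(-4 + G{\left(h{\left(-4 \right)} \right)}\right) = - 35 \left(-4 + \sqrt{\frac{3 \left(-2 - -4\right)}{2 \left(3 - 4\right)} \left(6 + \frac{3 \left(-2 - -4\right)}{2 \left(3 - 4\right)}\right)}\right) = - 35 \left(-4 + \sqrt{\frac{3 \left(-2 + 4\right)}{2 \left(-1\right)} \left(6 + \frac{3 \left(-2 + 4\right)}{2 \left(-1\right)}\right)}\right) = - 35 \left(-4 + \sqrt{\frac{3}{2} \left(-1\right) 2 \left(6 + \frac{3}{2} \left(-1\right) 2\right)}\right) = - 35 \left(-4 + \sqrt{- 3 \left(6 - 3\right)}\right) = - 35 \left(-4 + \sqrt{\left(-3\right) 3}\right) = - 35 \left(-4 + \sqrt{-9}\right) = - 35 \left(-4 + 3 i\right) = 140 - 105 i$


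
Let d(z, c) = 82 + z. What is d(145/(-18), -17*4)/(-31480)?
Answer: -1331/566640 ≈ -0.0023489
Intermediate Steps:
d(145/(-18), -17*4)/(-31480) = (82 + 145/(-18))/(-31480) = (82 + 145*(-1/18))*(-1/31480) = (82 - 145/18)*(-1/31480) = (1331/18)*(-1/31480) = -1331/566640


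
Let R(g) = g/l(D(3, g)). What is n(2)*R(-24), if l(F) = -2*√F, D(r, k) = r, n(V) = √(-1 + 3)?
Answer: 4*√6 ≈ 9.7980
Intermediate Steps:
n(V) = √2
R(g) = -g*√3/6 (R(g) = g/((-2*√3)) = g*(-√3/6) = -g*√3/6)
n(2)*R(-24) = √2*(-⅙*(-24)*√3) = √2*(4*√3) = 4*√6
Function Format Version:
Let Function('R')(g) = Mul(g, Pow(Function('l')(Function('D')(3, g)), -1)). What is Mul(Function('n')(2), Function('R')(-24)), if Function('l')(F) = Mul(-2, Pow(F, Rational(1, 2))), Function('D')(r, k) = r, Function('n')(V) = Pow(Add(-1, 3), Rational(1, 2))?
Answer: Mul(4, Pow(6, Rational(1, 2))) ≈ 9.7980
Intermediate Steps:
Function('n')(V) = Pow(2, Rational(1, 2))
Function('R')(g) = Mul(Rational(-1, 6), g, Pow(3, Rational(1, 2))) (Function('R')(g) = Mul(g, Pow(Mul(-2, Pow(3, Rational(1, 2))), -1)) = Mul(g, Mul(Rational(-1, 6), Pow(3, Rational(1, 2)))) = Mul(Rational(-1, 6), g, Pow(3, Rational(1, 2))))
Mul(Function('n')(2), Function('R')(-24)) = Mul(Pow(2, Rational(1, 2)), Mul(Rational(-1, 6), -24, Pow(3, Rational(1, 2)))) = Mul(Pow(2, Rational(1, 2)), Mul(4, Pow(3, Rational(1, 2)))) = Mul(4, Pow(6, Rational(1, 2)))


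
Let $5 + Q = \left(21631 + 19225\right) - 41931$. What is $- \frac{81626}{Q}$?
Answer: $\frac{40813}{540} \approx 75.58$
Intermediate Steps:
$Q = -1080$ ($Q = -5 + \left(\left(21631 + 19225\right) - 41931\right) = -5 + \left(40856 - 41931\right) = -5 - 1075 = -1080$)
$- \frac{81626}{Q} = - \frac{81626}{-1080} = \left(-81626\right) \left(- \frac{1}{1080}\right) = \frac{40813}{540}$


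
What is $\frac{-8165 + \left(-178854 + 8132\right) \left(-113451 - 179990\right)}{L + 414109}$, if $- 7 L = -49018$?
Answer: $\frac{350677783659}{2947781} \approx 1.1896 \cdot 10^{5}$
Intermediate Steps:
$L = \frac{49018}{7}$ ($L = \left(- \frac{1}{7}\right) \left(-49018\right) = \frac{49018}{7} \approx 7002.6$)
$\frac{-8165 + \left(-178854 + 8132\right) \left(-113451 - 179990\right)}{L + 414109} = \frac{-8165 + \left(-178854 + 8132\right) \left(-113451 - 179990\right)}{\frac{49018}{7} + 414109} = \frac{-8165 - -50096834402}{\frac{2947781}{7}} = \left(-8165 + 50096834402\right) \frac{7}{2947781} = 50096826237 \cdot \frac{7}{2947781} = \frac{350677783659}{2947781}$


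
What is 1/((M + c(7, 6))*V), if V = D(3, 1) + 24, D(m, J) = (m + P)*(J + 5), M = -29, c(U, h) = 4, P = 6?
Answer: -1/1950 ≈ -0.00051282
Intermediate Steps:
D(m, J) = (5 + J)*(6 + m) (D(m, J) = (m + 6)*(J + 5) = (6 + m)*(5 + J) = (5 + J)*(6 + m))
V = 78 (V = (30 + 5*3 + 6*1 + 1*3) + 24 = (30 + 15 + 6 + 3) + 24 = 54 + 24 = 78)
1/((M + c(7, 6))*V) = 1/((-29 + 4)*78) = 1/(-25*78) = 1/(-1950) = -1/1950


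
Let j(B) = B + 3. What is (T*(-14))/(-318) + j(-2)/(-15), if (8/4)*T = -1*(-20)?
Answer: 99/265 ≈ 0.37358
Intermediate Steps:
T = 10 (T = (-1*(-20))/2 = (½)*20 = 10)
j(B) = 3 + B
(T*(-14))/(-318) + j(-2)/(-15) = (10*(-14))/(-318) + (3 - 2)/(-15) = -140*(-1/318) + 1*(-1/15) = 70/159 - 1/15 = 99/265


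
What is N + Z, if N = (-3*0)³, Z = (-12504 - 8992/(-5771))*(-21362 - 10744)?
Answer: 2316499012752/5771 ≈ 4.0140e+8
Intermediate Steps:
Z = 2316499012752/5771 (Z = (-12504 - 8992*(-1/5771))*(-32106) = (-12504 + 8992/5771)*(-32106) = -72151592/5771*(-32106) = 2316499012752/5771 ≈ 4.0140e+8)
N = 0 (N = 0³ = 0)
N + Z = 0 + 2316499012752/5771 = 2316499012752/5771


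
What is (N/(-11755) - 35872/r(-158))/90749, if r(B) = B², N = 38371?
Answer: -344892251/6657614803295 ≈ -5.1804e-5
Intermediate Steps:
(N/(-11755) - 35872/r(-158))/90749 = (38371/(-11755) - 35872/((-158)²))/90749 = (38371*(-1/11755) - 35872/24964)*(1/90749) = (-38371/11755 - 35872*1/24964)*(1/90749) = (-38371/11755 - 8968/6241)*(1/90749) = -344892251/73362955*1/90749 = -344892251/6657614803295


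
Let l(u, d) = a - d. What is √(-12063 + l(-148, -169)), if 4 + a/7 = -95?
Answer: I*√12587 ≈ 112.19*I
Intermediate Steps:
a = -693 (a = -28 + 7*(-95) = -28 - 665 = -693)
l(u, d) = -693 - d
√(-12063 + l(-148, -169)) = √(-12063 + (-693 - 1*(-169))) = √(-12063 + (-693 + 169)) = √(-12063 - 524) = √(-12587) = I*√12587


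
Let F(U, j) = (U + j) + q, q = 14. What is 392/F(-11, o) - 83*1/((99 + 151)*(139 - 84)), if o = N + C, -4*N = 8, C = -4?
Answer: -5390249/41250 ≈ -130.67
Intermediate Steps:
N = -2 (N = -1/4*8 = -2)
o = -6 (o = -2 - 4 = -6)
F(U, j) = 14 + U + j (F(U, j) = (U + j) + 14 = 14 + U + j)
392/F(-11, o) - 83*1/((99 + 151)*(139 - 84)) = 392/(14 - 11 - 6) - 83*1/((99 + 151)*(139 - 84)) = 392/(-3) - 83/(55*250) = 392*(-1/3) - 83/13750 = -392/3 - 83*1/13750 = -392/3 - 83/13750 = -5390249/41250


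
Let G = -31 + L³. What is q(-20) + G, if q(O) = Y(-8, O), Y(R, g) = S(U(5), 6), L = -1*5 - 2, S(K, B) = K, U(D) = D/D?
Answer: -373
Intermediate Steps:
U(D) = 1
L = -7 (L = -5 - 2 = -7)
Y(R, g) = 1
q(O) = 1
G = -374 (G = -31 + (-7)³ = -31 - 343 = -374)
q(-20) + G = 1 - 374 = -373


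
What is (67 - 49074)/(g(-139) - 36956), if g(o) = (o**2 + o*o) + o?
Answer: -7001/221 ≈ -31.679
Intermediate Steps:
g(o) = o + 2*o**2 (g(o) = (o**2 + o**2) + o = 2*o**2 + o = o + 2*o**2)
(67 - 49074)/(g(-139) - 36956) = (67 - 49074)/(-139*(1 + 2*(-139)) - 36956) = -49007/(-139*(1 - 278) - 36956) = -49007/(-139*(-277) - 36956) = -49007/(38503 - 36956) = -49007/1547 = -49007*1/1547 = -7001/221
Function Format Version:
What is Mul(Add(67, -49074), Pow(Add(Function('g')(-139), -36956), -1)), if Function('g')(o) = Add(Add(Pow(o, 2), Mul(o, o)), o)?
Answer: Rational(-7001, 221) ≈ -31.679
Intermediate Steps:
Function('g')(o) = Add(o, Mul(2, Pow(o, 2))) (Function('g')(o) = Add(Add(Pow(o, 2), Pow(o, 2)), o) = Add(Mul(2, Pow(o, 2)), o) = Add(o, Mul(2, Pow(o, 2))))
Mul(Add(67, -49074), Pow(Add(Function('g')(-139), -36956), -1)) = Mul(Add(67, -49074), Pow(Add(Mul(-139, Add(1, Mul(2, -139))), -36956), -1)) = Mul(-49007, Pow(Add(Mul(-139, Add(1, -278)), -36956), -1)) = Mul(-49007, Pow(Add(Mul(-139, -277), -36956), -1)) = Mul(-49007, Pow(Add(38503, -36956), -1)) = Mul(-49007, Pow(1547, -1)) = Mul(-49007, Rational(1, 1547)) = Rational(-7001, 221)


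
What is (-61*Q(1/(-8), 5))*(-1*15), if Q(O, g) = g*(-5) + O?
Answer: -183915/8 ≈ -22989.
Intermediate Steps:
Q(O, g) = O - 5*g (Q(O, g) = -5*g + O = O - 5*g)
(-61*Q(1/(-8), 5))*(-1*15) = (-61*(1/(-8) - 5*5))*(-1*15) = -61*(-⅛ - 25)*(-15) = -61*(-201/8)*(-15) = (12261/8)*(-15) = -183915/8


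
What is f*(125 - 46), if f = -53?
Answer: -4187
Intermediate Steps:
f*(125 - 46) = -53*(125 - 46) = -53*79 = -4187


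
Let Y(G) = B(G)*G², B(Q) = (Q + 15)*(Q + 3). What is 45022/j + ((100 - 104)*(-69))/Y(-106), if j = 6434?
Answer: 592686870800/84699611269 ≈ 6.9975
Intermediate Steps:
B(Q) = (3 + Q)*(15 + Q) (B(Q) = (15 + Q)*(3 + Q) = (3 + Q)*(15 + Q))
Y(G) = G²*(45 + G² + 18*G) (Y(G) = (45 + G² + 18*G)*G² = G²*(45 + G² + 18*G))
45022/j + ((100 - 104)*(-69))/Y(-106) = 45022/6434 + ((100 - 104)*(-69))/(((-106)²*(45 + (-106)² + 18*(-106)))) = 45022*(1/6434) + (-4*(-69))/((11236*(45 + 11236 - 1908))) = 22511/3217 + 276/((11236*9373)) = 22511/3217 + 276/105315028 = 22511/3217 + 276*(1/105315028) = 22511/3217 + 69/26328757 = 592686870800/84699611269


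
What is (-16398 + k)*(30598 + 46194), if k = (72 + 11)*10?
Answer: -1195497856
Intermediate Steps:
k = 830 (k = 83*10 = 830)
(-16398 + k)*(30598 + 46194) = (-16398 + 830)*(30598 + 46194) = -15568*76792 = -1195497856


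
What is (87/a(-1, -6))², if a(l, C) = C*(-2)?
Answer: 841/16 ≈ 52.563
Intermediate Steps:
a(l, C) = -2*C
(87/a(-1, -6))² = (87/((-2*(-6))))² = (87/12)² = (87*(1/12))² = (29/4)² = 841/16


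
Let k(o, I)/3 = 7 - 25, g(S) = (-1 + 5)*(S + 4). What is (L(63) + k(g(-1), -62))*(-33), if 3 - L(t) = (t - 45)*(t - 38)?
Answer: 16533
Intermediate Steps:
g(S) = 16 + 4*S (g(S) = 4*(4 + S) = 16 + 4*S)
k(o, I) = -54 (k(o, I) = 3*(7 - 25) = 3*(-18) = -54)
L(t) = 3 - (-45 + t)*(-38 + t) (L(t) = 3 - (t - 45)*(t - 38) = 3 - (-45 + t)*(-38 + t))
(L(63) + k(g(-1), -62))*(-33) = ((-1707 - 1*63² + 83*63) - 54)*(-33) = ((-1707 - 1*3969 + 5229) - 54)*(-33) = ((-1707 - 3969 + 5229) - 54)*(-33) = (-447 - 54)*(-33) = -501*(-33) = 16533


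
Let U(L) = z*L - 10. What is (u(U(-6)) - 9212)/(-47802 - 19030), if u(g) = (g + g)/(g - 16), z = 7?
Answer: 78289/568072 ≈ 0.13782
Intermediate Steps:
U(L) = -10 + 7*L (U(L) = 7*L - 10 = -10 + 7*L)
u(g) = 2*g/(-16 + g) (u(g) = (2*g)/(-16 + g) = 2*g/(-16 + g))
(u(U(-6)) - 9212)/(-47802 - 19030) = (2*(-10 + 7*(-6))/(-16 + (-10 + 7*(-6))) - 9212)/(-47802 - 19030) = (2*(-10 - 42)/(-16 + (-10 - 42)) - 9212)/(-66832) = (2*(-52)/(-16 - 52) - 9212)*(-1/66832) = (2*(-52)/(-68) - 9212)*(-1/66832) = (2*(-52)*(-1/68) - 9212)*(-1/66832) = (26/17 - 9212)*(-1/66832) = -156578/17*(-1/66832) = 78289/568072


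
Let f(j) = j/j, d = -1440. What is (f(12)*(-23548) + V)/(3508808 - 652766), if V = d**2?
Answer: 1025026/1428021 ≈ 0.71779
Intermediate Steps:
f(j) = 1
V = 2073600 (V = (-1440)**2 = 2073600)
(f(12)*(-23548) + V)/(3508808 - 652766) = (1*(-23548) + 2073600)/(3508808 - 652766) = (-23548 + 2073600)/2856042 = 2050052*(1/2856042) = 1025026/1428021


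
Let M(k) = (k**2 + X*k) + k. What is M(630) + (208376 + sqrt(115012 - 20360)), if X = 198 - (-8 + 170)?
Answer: 628586 + 2*sqrt(23663) ≈ 6.2889e+5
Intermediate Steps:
X = 36 (X = 198 - 1*162 = 198 - 162 = 36)
M(k) = k**2 + 37*k (M(k) = (k**2 + 36*k) + k = k**2 + 37*k)
M(630) + (208376 + sqrt(115012 - 20360)) = 630*(37 + 630) + (208376 + sqrt(115012 - 20360)) = 630*667 + (208376 + sqrt(94652)) = 420210 + (208376 + 2*sqrt(23663)) = 628586 + 2*sqrt(23663)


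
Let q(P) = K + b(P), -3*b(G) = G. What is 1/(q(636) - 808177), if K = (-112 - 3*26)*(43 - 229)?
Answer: -1/773049 ≈ -1.2936e-6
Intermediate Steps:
b(G) = -G/3
K = 35340 (K = (-112 - 78)*(-186) = -190*(-186) = 35340)
q(P) = 35340 - P/3
1/(q(636) - 808177) = 1/((35340 - ⅓*636) - 808177) = 1/((35340 - 212) - 808177) = 1/(35128 - 808177) = 1/(-773049) = -1/773049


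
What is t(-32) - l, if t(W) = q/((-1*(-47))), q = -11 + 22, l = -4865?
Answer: 228666/47 ≈ 4865.2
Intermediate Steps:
q = 11
t(W) = 11/47 (t(W) = 11/((-1*(-47))) = 11/47)
t(-32) - l = 11/47 - 1*(-4865) = 11/47 + 4865 = 228666/47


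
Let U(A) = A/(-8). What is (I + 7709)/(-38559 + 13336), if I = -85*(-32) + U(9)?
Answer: -83423/201784 ≈ -0.41343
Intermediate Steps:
U(A) = -A/8 (U(A) = A*(-⅛) = -A/8)
I = 21751/8 (I = -85*(-32) - ⅛*9 = 2720 - 9/8 = 21751/8 ≈ 2718.9)
(I + 7709)/(-38559 + 13336) = (21751/8 + 7709)/(-38559 + 13336) = (83423/8)/(-25223) = (83423/8)*(-1/25223) = -83423/201784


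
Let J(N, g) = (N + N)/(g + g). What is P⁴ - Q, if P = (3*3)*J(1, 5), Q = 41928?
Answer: -26198439/625 ≈ -41918.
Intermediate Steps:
J(N, g) = N/g (J(N, g) = (2*N)/((2*g)) = (2*N)*(1/(2*g)) = N/g)
P = 9/5 (P = (3*3)*(1/5) = 9*(1*(⅕)) = 9*(⅕) = 9/5 ≈ 1.8000)
P⁴ - Q = (9/5)⁴ - 1*41928 = 6561/625 - 41928 = -26198439/625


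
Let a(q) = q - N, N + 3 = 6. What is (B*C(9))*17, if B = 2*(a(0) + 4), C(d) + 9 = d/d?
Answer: -272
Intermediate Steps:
N = 3 (N = -3 + 6 = 3)
C(d) = -8 (C(d) = -9 + d/d = -9 + 1 = -8)
a(q) = -3 + q (a(q) = q - 1*3 = q - 3 = -3 + q)
B = 2 (B = 2*((-3 + 0) + 4) = 2*(-3 + 4) = 2*1 = 2)
(B*C(9))*17 = (2*(-8))*17 = -16*17 = -272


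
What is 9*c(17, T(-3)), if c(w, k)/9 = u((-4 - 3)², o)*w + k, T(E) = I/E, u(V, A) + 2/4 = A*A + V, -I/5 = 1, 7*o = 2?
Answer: 6569127/98 ≈ 67032.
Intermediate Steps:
o = 2/7 (o = (⅐)*2 = 2/7 ≈ 0.28571)
I = -5 (I = -5*1 = -5)
u(V, A) = -½ + V + A² (u(V, A) = -½ + (A*A + V) = -½ + (A² + V) = -½ + (V + A²) = -½ + V + A²)
T(E) = -5/E
c(w, k) = 9*k + 42849*w/98 (c(w, k) = 9*((-½ + (-4 - 3)² + (2/7)²)*w + k) = 9*((-½ + (-7)² + 4/49)*w + k) = 9*((-½ + 49 + 4/49)*w + k) = 9*(4761*w/98 + k) = 9*(k + 4761*w/98) = 9*k + 42849*w/98)
9*c(17, T(-3)) = 9*(9*(-5/(-3)) + (42849/98)*17) = 9*(9*(-5*(-⅓)) + 728433/98) = 9*(9*(5/3) + 728433/98) = 9*(15 + 728433/98) = 9*(729903/98) = 6569127/98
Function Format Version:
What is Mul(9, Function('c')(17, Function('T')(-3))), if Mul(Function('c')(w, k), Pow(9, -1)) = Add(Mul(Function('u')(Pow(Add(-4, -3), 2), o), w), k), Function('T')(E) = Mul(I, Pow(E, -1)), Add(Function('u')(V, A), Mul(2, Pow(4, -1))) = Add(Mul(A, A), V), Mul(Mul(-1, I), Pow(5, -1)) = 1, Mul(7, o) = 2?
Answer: Rational(6569127, 98) ≈ 67032.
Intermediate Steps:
o = Rational(2, 7) (o = Mul(Rational(1, 7), 2) = Rational(2, 7) ≈ 0.28571)
I = -5 (I = Mul(-5, 1) = -5)
Function('u')(V, A) = Add(Rational(-1, 2), V, Pow(A, 2)) (Function('u')(V, A) = Add(Rational(-1, 2), Add(Mul(A, A), V)) = Add(Rational(-1, 2), Add(Pow(A, 2), V)) = Add(Rational(-1, 2), Add(V, Pow(A, 2))) = Add(Rational(-1, 2), V, Pow(A, 2)))
Function('T')(E) = Mul(-5, Pow(E, -1))
Function('c')(w, k) = Add(Mul(9, k), Mul(Rational(42849, 98), w)) (Function('c')(w, k) = Mul(9, Add(Mul(Add(Rational(-1, 2), Pow(Add(-4, -3), 2), Pow(Rational(2, 7), 2)), w), k)) = Mul(9, Add(Mul(Add(Rational(-1, 2), Pow(-7, 2), Rational(4, 49)), w), k)) = Mul(9, Add(Mul(Add(Rational(-1, 2), 49, Rational(4, 49)), w), k)) = Mul(9, Add(Mul(Rational(4761, 98), w), k)) = Mul(9, Add(k, Mul(Rational(4761, 98), w))) = Add(Mul(9, k), Mul(Rational(42849, 98), w)))
Mul(9, Function('c')(17, Function('T')(-3))) = Mul(9, Add(Mul(9, Mul(-5, Pow(-3, -1))), Mul(Rational(42849, 98), 17))) = Mul(9, Add(Mul(9, Mul(-5, Rational(-1, 3))), Rational(728433, 98))) = Mul(9, Add(Mul(9, Rational(5, 3)), Rational(728433, 98))) = Mul(9, Add(15, Rational(728433, 98))) = Mul(9, Rational(729903, 98)) = Rational(6569127, 98)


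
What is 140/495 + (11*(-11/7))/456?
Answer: 25799/105336 ≈ 0.24492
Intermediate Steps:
140/495 + (11*(-11/7))/456 = 140*(1/495) + (11*(-11*⅐))*(1/456) = 28/99 + (11*(-11/7))*(1/456) = 28/99 - 121/7*1/456 = 28/99 - 121/3192 = 25799/105336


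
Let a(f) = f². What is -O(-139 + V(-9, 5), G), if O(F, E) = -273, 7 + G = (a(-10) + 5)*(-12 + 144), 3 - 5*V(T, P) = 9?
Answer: 273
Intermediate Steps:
V(T, P) = -6/5 (V(T, P) = ⅗ - ⅕*9 = ⅗ - 9/5 = -6/5)
G = 13853 (G = -7 + ((-10)² + 5)*(-12 + 144) = -7 + (100 + 5)*132 = -7 + 105*132 = -7 + 13860 = 13853)
-O(-139 + V(-9, 5), G) = -1*(-273) = 273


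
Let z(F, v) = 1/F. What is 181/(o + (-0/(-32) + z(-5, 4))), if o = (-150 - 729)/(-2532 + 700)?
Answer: 1657960/2563 ≈ 646.88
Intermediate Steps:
o = 879/1832 (o = -879/(-1832) = -879*(-1/1832) = 879/1832 ≈ 0.47980)
181/(o + (-0/(-32) + z(-5, 4))) = 181/(879/1832 + (-0/(-32) + 1/(-5))) = 181/(879/1832 + (-0*(-1)/32 - ⅕)) = 181/(879/1832 + (-30*0 - ⅕)) = 181/(879/1832 + (0 - ⅕)) = 181/(879/1832 - ⅕) = 181/(2563/9160) = 181*(9160/2563) = 1657960/2563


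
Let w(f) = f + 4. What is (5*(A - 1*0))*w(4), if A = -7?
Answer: -280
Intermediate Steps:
w(f) = 4 + f
(5*(A - 1*0))*w(4) = (5*(-7 - 1*0))*(4 + 4) = (5*(-7 + 0))*8 = (5*(-7))*8 = -35*8 = -280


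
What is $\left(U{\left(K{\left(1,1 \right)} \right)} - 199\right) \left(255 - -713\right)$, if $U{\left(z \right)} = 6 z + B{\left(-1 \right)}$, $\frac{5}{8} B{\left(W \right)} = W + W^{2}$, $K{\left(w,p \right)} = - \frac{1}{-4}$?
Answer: $-191180$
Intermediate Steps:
$K{\left(w,p \right)} = \frac{1}{4}$ ($K{\left(w,p \right)} = \left(-1\right) \left(- \frac{1}{4}\right) = \frac{1}{4}$)
$B{\left(W \right)} = \frac{8 W}{5} + \frac{8 W^{2}}{5}$ ($B{\left(W \right)} = \frac{8 \left(W + W^{2}\right)}{5} = \frac{8 W}{5} + \frac{8 W^{2}}{5}$)
$U{\left(z \right)} = 6 z$ ($U{\left(z \right)} = 6 z + \frac{8}{5} \left(-1\right) \left(1 - 1\right) = 6 z + \frac{8}{5} \left(-1\right) 0 = 6 z + 0 = 6 z$)
$\left(U{\left(K{\left(1,1 \right)} \right)} - 199\right) \left(255 - -713\right) = \left(6 \cdot \frac{1}{4} - 199\right) \left(255 - -713\right) = \left(\frac{3}{2} - 199\right) \left(255 + 713\right) = \left(- \frac{395}{2}\right) 968 = -191180$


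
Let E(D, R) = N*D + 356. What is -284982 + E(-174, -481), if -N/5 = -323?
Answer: -565636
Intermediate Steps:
N = 1615 (N = -5*(-323) = 1615)
E(D, R) = 356 + 1615*D (E(D, R) = 1615*D + 356 = 356 + 1615*D)
-284982 + E(-174, -481) = -284982 + (356 + 1615*(-174)) = -284982 + (356 - 281010) = -284982 - 280654 = -565636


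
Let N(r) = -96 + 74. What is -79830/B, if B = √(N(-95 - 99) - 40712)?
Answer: 13305*I*√4526/2263 ≈ 395.54*I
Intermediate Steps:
N(r) = -22
B = 3*I*√4526 (B = √(-22 - 40712) = √(-40734) = 3*I*√4526 ≈ 201.83*I)
-79830/B = -79830*(-I*√4526/13578) = -(-13305)*I*√4526/2263 = 13305*I*√4526/2263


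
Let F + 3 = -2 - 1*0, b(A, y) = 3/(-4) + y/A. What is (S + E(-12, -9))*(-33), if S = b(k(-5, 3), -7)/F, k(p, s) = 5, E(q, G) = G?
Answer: 28281/100 ≈ 282.81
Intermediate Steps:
b(A, y) = -3/4 + y/A (b(A, y) = 3*(-1/4) + y/A = -3/4 + y/A)
F = -5 (F = -3 + (-2 - 1*0) = -3 + (-2 + 0) = -3 - 2 = -5)
S = 43/100 (S = (-3/4 - 7/5)/(-5) = (-3/4 - 7*1/5)*(-1/5) = (-3/4 - 7/5)*(-1/5) = -43/20*(-1/5) = 43/100 ≈ 0.43000)
(S + E(-12, -9))*(-33) = (43/100 - 9)*(-33) = -857/100*(-33) = 28281/100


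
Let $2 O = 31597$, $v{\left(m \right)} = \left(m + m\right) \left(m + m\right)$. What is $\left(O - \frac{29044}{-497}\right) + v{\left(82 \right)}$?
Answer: $\frac{42496421}{994} \approx 42753.0$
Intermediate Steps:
$v{\left(m \right)} = 4 m^{2}$ ($v{\left(m \right)} = 2 m 2 m = 4 m^{2}$)
$O = \frac{31597}{2}$ ($O = \frac{1}{2} \cdot 31597 = \frac{31597}{2} \approx 15799.0$)
$\left(O - \frac{29044}{-497}\right) + v{\left(82 \right)} = \left(\frac{31597}{2} - \frac{29044}{-497}\right) + 4 \cdot 82^{2} = \left(\frac{31597}{2} - - \frac{29044}{497}\right) + 4 \cdot 6724 = \left(\frac{31597}{2} + \frac{29044}{497}\right) + 26896 = \frac{15761797}{994} + 26896 = \frac{42496421}{994}$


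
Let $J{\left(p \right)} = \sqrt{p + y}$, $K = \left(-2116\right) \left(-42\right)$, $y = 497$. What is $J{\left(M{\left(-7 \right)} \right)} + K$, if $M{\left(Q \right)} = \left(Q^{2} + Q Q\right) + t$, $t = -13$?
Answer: $88872 + \sqrt{582} \approx 88896.0$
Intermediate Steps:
$M{\left(Q \right)} = -13 + 2 Q^{2}$ ($M{\left(Q \right)} = \left(Q^{2} + Q Q\right) - 13 = \left(Q^{2} + Q^{2}\right) - 13 = 2 Q^{2} - 13 = -13 + 2 Q^{2}$)
$K = 88872$
$J{\left(p \right)} = \sqrt{497 + p}$ ($J{\left(p \right)} = \sqrt{p + 497} = \sqrt{497 + p}$)
$J{\left(M{\left(-7 \right)} \right)} + K = \sqrt{497 - \left(13 - 2 \left(-7\right)^{2}\right)} + 88872 = \sqrt{497 + \left(-13 + 2 \cdot 49\right)} + 88872 = \sqrt{497 + \left(-13 + 98\right)} + 88872 = \sqrt{497 + 85} + 88872 = \sqrt{582} + 88872 = 88872 + \sqrt{582}$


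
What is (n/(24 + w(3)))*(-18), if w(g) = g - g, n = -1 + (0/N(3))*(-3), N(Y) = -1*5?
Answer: 3/4 ≈ 0.75000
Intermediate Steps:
N(Y) = -5
n = -1 (n = -1 + (0/(-5))*(-3) = -1 + (0*(-1/5))*(-3) = -1 + 0*(-3) = -1 + 0 = -1)
w(g) = 0
(n/(24 + w(3)))*(-18) = -1/(24 + 0)*(-18) = -1/24*(-18) = 3/4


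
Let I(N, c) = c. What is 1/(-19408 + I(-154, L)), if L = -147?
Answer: -1/19555 ≈ -5.1138e-5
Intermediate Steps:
1/(-19408 + I(-154, L)) = 1/(-19408 - 147) = 1/(-19555) = -1/19555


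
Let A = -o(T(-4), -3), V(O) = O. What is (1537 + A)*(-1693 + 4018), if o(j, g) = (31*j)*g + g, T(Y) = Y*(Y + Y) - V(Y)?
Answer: 11364600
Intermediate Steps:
T(Y) = -Y + 2*Y² (T(Y) = Y*(Y + Y) - Y = Y*(2*Y) - Y = 2*Y² - Y = -Y + 2*Y²)
o(j, g) = g + 31*g*j (o(j, g) = 31*g*j + g = g + 31*g*j)
A = 3351 (A = -(-3)*(1 + 31*(-4*(-1 + 2*(-4)))) = -(-3)*(1 + 31*(-4*(-1 - 8))) = -(-3)*(1 + 31*(-4*(-9))) = -(-3)*(1 + 31*36) = -(-3)*(1 + 1116) = -(-3)*1117 = -1*(-3351) = 3351)
(1537 + A)*(-1693 + 4018) = (1537 + 3351)*(-1693 + 4018) = 4888*2325 = 11364600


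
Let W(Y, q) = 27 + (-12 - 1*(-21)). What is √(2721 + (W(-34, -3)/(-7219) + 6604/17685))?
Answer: √4928435145345389385/42556005 ≈ 52.167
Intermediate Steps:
W(Y, q) = 36 (W(Y, q) = 27 + (-12 + 21) = 27 + 9 = 36)
√(2721 + (W(-34, -3)/(-7219) + 6604/17685)) = √(2721 + (36/(-7219) + 6604/17685)) = √(2721 + (36*(-1/7219) + 6604*(1/17685))) = √(2721 + (-36/7219 + 6604/17685)) = √(2721 + 47037616/127668015) = √(347431706431/127668015) = √4928435145345389385/42556005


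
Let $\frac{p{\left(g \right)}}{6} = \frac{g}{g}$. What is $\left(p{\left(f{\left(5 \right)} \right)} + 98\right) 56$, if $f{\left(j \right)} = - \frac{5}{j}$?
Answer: $5824$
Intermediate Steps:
$p{\left(g \right)} = 6$ ($p{\left(g \right)} = 6 \frac{g}{g} = 6 \cdot 1 = 6$)
$\left(p{\left(f{\left(5 \right)} \right)} + 98\right) 56 = \left(6 + 98\right) 56 = 104 \cdot 56 = 5824$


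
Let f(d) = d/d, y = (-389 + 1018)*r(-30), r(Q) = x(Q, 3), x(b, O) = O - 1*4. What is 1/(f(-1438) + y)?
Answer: -1/628 ≈ -0.0015924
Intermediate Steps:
x(b, O) = -4 + O (x(b, O) = O - 4 = -4 + O)
r(Q) = -1 (r(Q) = -4 + 3 = -1)
y = -629 (y = (-389 + 1018)*(-1) = 629*(-1) = -629)
f(d) = 1
1/(f(-1438) + y) = 1/(1 - 629) = 1/(-628) = -1/628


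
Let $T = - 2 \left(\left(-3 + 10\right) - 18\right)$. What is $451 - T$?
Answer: $429$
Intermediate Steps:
$T = 22$ ($T = - 2 \left(7 - 18\right) = \left(-2\right) \left(-11\right) = 22$)
$451 - T = 451 - 22 = 429$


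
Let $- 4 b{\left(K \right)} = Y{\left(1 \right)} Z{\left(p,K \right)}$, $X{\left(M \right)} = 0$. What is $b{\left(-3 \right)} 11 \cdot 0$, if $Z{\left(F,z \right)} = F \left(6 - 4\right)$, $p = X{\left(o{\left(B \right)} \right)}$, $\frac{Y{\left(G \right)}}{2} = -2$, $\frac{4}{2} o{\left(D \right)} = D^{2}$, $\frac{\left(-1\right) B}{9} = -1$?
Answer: $0$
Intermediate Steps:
$B = 9$ ($B = \left(-9\right) \left(-1\right) = 9$)
$o{\left(D \right)} = \frac{D^{2}}{2}$
$Y{\left(G \right)} = -4$ ($Y{\left(G \right)} = 2 \left(-2\right) = -4$)
$p = 0$
$Z{\left(F,z \right)} = 2 F$ ($Z{\left(F,z \right)} = F 2 = 2 F$)
$b{\left(K \right)} = 0$ ($b{\left(K \right)} = - \frac{\left(-4\right) 2 \cdot 0}{4} = - \frac{\left(-4\right) 0}{4} = \left(- \frac{1}{4}\right) 0 = 0$)
$b{\left(-3 \right)} 11 \cdot 0 = 0 \cdot 11 \cdot 0 = 0 \cdot 0 = 0$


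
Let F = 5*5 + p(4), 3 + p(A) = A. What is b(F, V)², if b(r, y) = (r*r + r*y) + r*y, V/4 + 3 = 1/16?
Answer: 4225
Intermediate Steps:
p(A) = -3 + A
V = -47/4 (V = -12 + 4/16 = -12 + 4*(1/16) = -12 + ¼ = -47/4 ≈ -11.750)
F = 26 (F = 5*5 + (-3 + 4) = 25 + 1 = 26)
b(r, y) = r² + 2*r*y (b(r, y) = (r² + r*y) + r*y = r² + 2*r*y)
b(F, V)² = (26*(26 + 2*(-47/4)))² = (26*(26 - 47/2))² = (26*(5/2))² = 65² = 4225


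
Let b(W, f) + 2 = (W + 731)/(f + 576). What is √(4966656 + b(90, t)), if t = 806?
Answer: √9485932808918/1382 ≈ 2228.6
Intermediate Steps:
b(W, f) = -2 + (731 + W)/(576 + f) (b(W, f) = -2 + (W + 731)/(f + 576) = -2 + (731 + W)/(576 + f))
√(4966656 + b(90, t)) = √(4966656 + (-421 + 90 - 2*806)/(576 + 806)) = √(4966656 + (-421 + 90 - 1612)/1382) = √(4966656 + (1/1382)*(-1943)) = √(4966656 - 1943/1382) = √(6863916649/1382) = √9485932808918/1382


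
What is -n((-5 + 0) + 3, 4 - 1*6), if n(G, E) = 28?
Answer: -28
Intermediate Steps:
-n((-5 + 0) + 3, 4 - 1*6) = -1*28 = -28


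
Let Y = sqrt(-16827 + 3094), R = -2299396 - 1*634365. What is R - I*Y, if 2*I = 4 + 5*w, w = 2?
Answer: -2933761 - 7*I*sqrt(13733) ≈ -2.9338e+6 - 820.32*I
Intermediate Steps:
R = -2933761 (R = -2299396 - 634365 = -2933761)
Y = I*sqrt(13733) (Y = sqrt(-13733) = I*sqrt(13733) ≈ 117.19*I)
I = 7 (I = (4 + 5*2)/2 = (4 + 10)/2 = (1/2)*14 = 7)
R - I*Y = -2933761 - 7*I*sqrt(13733)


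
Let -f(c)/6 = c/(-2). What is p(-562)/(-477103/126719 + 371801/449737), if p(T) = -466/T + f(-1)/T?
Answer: -26728414541507/94110620997504 ≈ -0.28401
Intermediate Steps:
f(c) = 3*c (f(c) = -6*c/(-2) = -6*c*(-1)/2 = -(-3)*c = 3*c)
p(T) = -469/T (p(T) = -466/T + (3*(-1))/T = -466/T - 3/T = -469/T)
p(-562)/(-477103/126719 + 371801/449737) = (-469/(-562))/(-477103/126719 + 371801/449737) = (-469*(-1/562))/(-477103*1/126719 + 371801*(1/449737)) = 469/(562*(-477103/126719 + 371801/449737)) = 469/(562*(-167456620992/56990222903)) = (469/562)*(-56990222903/167456620992) = -26728414541507/94110620997504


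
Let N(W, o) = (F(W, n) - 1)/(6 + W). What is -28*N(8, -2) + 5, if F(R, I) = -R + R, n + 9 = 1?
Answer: 7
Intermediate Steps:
n = -8 (n = -9 + 1 = -8)
F(R, I) = 0
N(W, o) = -1/(6 + W) (N(W, o) = (0 - 1)/(6 + W) = -1/(6 + W))
-28*N(8, -2) + 5 = -(-28)/(6 + 8) + 5 = -(-28)/14 + 5 = -28*(-1/14) + 5 = 2 + 5 = 7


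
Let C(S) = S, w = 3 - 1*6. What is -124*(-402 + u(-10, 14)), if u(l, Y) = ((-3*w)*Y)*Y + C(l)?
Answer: -167648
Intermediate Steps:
w = -3 (w = 3 - 6 = -3)
u(l, Y) = l + 9*Y² (u(l, Y) = ((-3*(-3))*Y)*Y + l = (9*Y)*Y + l = 9*Y² + l = l + 9*Y²)
-124*(-402 + u(-10, 14)) = -124*(-402 + (-10 + 9*14²)) = -124*(-402 + (-10 + 9*196)) = -124*(-402 + (-10 + 1764)) = -124*(-402 + 1754) = -124*1352 = -167648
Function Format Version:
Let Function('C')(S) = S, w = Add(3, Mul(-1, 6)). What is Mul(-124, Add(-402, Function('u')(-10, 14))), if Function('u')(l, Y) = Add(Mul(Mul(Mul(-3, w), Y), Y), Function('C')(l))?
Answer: -167648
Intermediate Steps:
w = -3 (w = Add(3, -6) = -3)
Function('u')(l, Y) = Add(l, Mul(9, Pow(Y, 2))) (Function('u')(l, Y) = Add(Mul(Mul(Mul(-3, -3), Y), Y), l) = Add(Mul(Mul(9, Y), Y), l) = Add(Mul(9, Pow(Y, 2)), l) = Add(l, Mul(9, Pow(Y, 2))))
Mul(-124, Add(-402, Function('u')(-10, 14))) = Mul(-124, Add(-402, Add(-10, Mul(9, Pow(14, 2))))) = Mul(-124, Add(-402, Add(-10, Mul(9, 196)))) = Mul(-124, Add(-402, Add(-10, 1764))) = Mul(-124, Add(-402, 1754)) = Mul(-124, 1352) = -167648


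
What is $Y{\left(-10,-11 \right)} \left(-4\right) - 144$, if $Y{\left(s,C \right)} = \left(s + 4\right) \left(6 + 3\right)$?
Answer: $72$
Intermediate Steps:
$Y{\left(s,C \right)} = 36 + 9 s$ ($Y{\left(s,C \right)} = \left(4 + s\right) 9 = 36 + 9 s$)
$Y{\left(-10,-11 \right)} \left(-4\right) - 144 = \left(36 + 9 \left(-10\right)\right) \left(-4\right) - 144 = \left(36 - 90\right) \left(-4\right) - 144 = \left(-54\right) \left(-4\right) - 144 = 216 - 144 = 72$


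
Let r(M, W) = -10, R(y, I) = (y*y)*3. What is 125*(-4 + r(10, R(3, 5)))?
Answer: -1750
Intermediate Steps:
R(y, I) = 3*y² (R(y, I) = y²*3 = 3*y²)
125*(-4 + r(10, R(3, 5))) = 125*(-4 - 10) = 125*(-14) = -1750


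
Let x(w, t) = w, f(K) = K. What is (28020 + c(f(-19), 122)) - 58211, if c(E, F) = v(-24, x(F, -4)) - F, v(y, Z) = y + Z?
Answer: -30215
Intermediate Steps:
v(y, Z) = Z + y
c(E, F) = -24 (c(E, F) = (F - 24) - F = (-24 + F) - F = -24)
(28020 + c(f(-19), 122)) - 58211 = (28020 - 24) - 58211 = 27996 - 58211 = -30215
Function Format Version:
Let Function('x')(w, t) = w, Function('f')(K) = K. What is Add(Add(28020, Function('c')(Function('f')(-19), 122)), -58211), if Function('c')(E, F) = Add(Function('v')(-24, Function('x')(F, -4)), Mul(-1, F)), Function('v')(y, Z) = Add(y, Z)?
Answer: -30215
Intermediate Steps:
Function('v')(y, Z) = Add(Z, y)
Function('c')(E, F) = -24 (Function('c')(E, F) = Add(Add(F, -24), Mul(-1, F)) = Add(Add(-24, F), Mul(-1, F)) = -24)
Add(Add(28020, Function('c')(Function('f')(-19), 122)), -58211) = Add(Add(28020, -24), -58211) = Add(27996, -58211) = -30215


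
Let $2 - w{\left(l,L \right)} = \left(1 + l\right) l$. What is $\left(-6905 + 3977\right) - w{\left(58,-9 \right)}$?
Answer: $492$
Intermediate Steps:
$w{\left(l,L \right)} = 2 - l \left(1 + l\right)$ ($w{\left(l,L \right)} = 2 - \left(1 + l\right) l = 2 - l \left(1 + l\right)$)
$\left(-6905 + 3977\right) - w{\left(58,-9 \right)} = \left(-6905 + 3977\right) - \left(2 - 58 - 58^{2}\right) = -2928 - \left(2 - 58 - 3364\right) = -2928 - -3420 = -2928 + 3420 = 492$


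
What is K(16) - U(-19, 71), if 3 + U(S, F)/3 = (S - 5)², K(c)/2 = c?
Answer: -1687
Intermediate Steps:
K(c) = 2*c
U(S, F) = -9 + 3*(-5 + S)² (U(S, F) = -9 + 3*(S - 5)² = -9 + 3*(-5 + S)²)
K(16) - U(-19, 71) = 2*16 - (-9 + 3*(-5 - 19)²) = 32 - (-9 + 3*(-24)²) = 32 - (-9 + 3*576) = 32 - (-9 + 1728) = 32 - 1*1719 = 32 - 1719 = -1687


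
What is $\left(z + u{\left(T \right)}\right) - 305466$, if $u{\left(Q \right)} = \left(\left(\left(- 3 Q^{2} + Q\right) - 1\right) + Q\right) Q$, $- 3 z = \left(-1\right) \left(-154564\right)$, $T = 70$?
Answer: $- \frac{4128772}{3} \approx -1.3763 \cdot 10^{6}$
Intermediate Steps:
$z = - \frac{154564}{3}$ ($z = - \frac{\left(-1\right) \left(-154564\right)}{3} = \left(- \frac{1}{3}\right) 154564 = - \frac{154564}{3} \approx -51521.0$)
$u{\left(Q \right)} = Q \left(-1 - 3 Q^{2} + 2 Q\right)$ ($u{\left(Q \right)} = \left(\left(\left(Q - 3 Q^{2}\right) - 1\right) + Q\right) Q = \left(\left(-1 + Q - 3 Q^{2}\right) + Q\right) Q = \left(-1 - 3 Q^{2} + 2 Q\right) Q = Q \left(-1 - 3 Q^{2} + 2 Q\right)$)
$\left(z + u{\left(T \right)}\right) - 305466 = \left(- \frac{154564}{3} + 70 \left(-1 - 3 \cdot 70^{2} + 2 \cdot 70\right)\right) - 305466 = \left(- \frac{154564}{3} + 70 \left(-1 - 14700 + 140\right)\right) - 305466 = \left(- \frac{154564}{3} + 70 \left(-14561\right)\right) - 305466 = \left(- \frac{154564}{3} - 1019270\right) - 305466 = - \frac{3212374}{3} - 305466 = - \frac{4128772}{3}$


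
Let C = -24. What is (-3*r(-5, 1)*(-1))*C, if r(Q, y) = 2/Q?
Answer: 144/5 ≈ 28.800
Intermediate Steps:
(-3*r(-5, 1)*(-1))*C = (-6/(-5)*(-1))*(-24) = (-6*(-1)/5*(-1))*(-24) = (-3*(-⅖)*(-1))*(-24) = ((6/5)*(-1))*(-24) = -6/5*(-24) = 144/5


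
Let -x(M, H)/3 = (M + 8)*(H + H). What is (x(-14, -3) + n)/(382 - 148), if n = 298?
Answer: 95/117 ≈ 0.81197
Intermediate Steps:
x(M, H) = -6*H*(8 + M) (x(M, H) = -3*(M + 8)*(H + H) = -3*(8 + M)*2*H = -6*H*(8 + M))
(x(-14, -3) + n)/(382 - 148) = (-6*(-3)*(8 - 14) + 298)/(382 - 148) = (-6*(-3)*(-6) + 298)/234 = (-108 + 298)*(1/234) = 190*(1/234) = 95/117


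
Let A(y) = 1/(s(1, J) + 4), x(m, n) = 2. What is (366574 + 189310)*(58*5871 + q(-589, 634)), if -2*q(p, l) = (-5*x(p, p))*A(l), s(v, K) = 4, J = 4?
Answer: 378577710679/2 ≈ 1.8929e+11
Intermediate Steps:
A(y) = 1/8 (A(y) = 1/(4 + 4) = 1/8)
q(p, l) = 5/8 (q(p, l) = -(-5*2)/(2*8) = -(-5)/8 = -1/2*(-5/4) = 5/8)
(366574 + 189310)*(58*5871 + q(-589, 634)) = (366574 + 189310)*(58*5871 + 5/8) = 555884*(340518 + 5/8) = 555884*(2724149/8) = 378577710679/2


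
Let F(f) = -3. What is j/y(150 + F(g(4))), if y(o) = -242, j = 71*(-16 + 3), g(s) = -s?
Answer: 923/242 ≈ 3.8140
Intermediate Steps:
j = -923 (j = 71*(-13) = -923)
j/y(150 + F(g(4))) = -923/(-242) = -923*(-1/242) = 923/242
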